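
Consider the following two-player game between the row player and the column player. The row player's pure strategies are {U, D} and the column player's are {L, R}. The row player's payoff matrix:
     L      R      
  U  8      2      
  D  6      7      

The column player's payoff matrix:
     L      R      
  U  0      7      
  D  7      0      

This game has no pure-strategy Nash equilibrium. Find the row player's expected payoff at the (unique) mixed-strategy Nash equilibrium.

44/7

In a mixed equilibrium the row player is indifferent between U and D; this condition fixes q.
  the row player's payoff to U: q·8 + (1−q)·2 = 6q + 2
  the row player's payoff to D: q·6 + (1−q)·7 = -q + 7
  6q + 2 = -q + 7  ⇒  7q = 5  ⇒  q = 5/7.
At equilibrium the row player is indifferent across rows, so the row player's payoff equals the payoff from U: (5/7)·8 + (2/7)·2 = 44/7.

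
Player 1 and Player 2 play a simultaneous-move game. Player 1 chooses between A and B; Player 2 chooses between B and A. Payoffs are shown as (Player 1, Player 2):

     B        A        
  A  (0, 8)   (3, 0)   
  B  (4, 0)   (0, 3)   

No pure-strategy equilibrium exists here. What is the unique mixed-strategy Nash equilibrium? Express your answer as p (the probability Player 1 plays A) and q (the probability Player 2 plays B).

p = 3/11, q = 3/7

Set Player 2's expected payoff from B equal to that from A:
  Player 2's payoff from B: p·8 + (1−p)·0 = 8p
  Player 2's payoff from A: p·0 + (1−p)·3 = -3p + 3
  8p = -3p + 3  ⇒  11p = 3  ⇒  p = 3/11.
In a mixed equilibrium Player 1 is indifferent between A and B; this condition fixes q.
  Player 1's payoff to A: q·0 + (1−q)·3 = -3q + 3
  Player 1's payoff to B: q·4 + (1−q)·0 = 4q
  -3q + 3 = 4q  ⇒  -7q = -3  ⇒  q = 3/7.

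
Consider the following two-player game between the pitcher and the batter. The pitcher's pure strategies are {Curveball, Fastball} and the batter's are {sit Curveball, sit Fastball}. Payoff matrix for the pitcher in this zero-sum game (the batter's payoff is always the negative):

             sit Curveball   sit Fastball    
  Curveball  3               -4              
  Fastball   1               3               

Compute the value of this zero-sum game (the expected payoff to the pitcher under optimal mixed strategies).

Set the pitcher's expected payoff from Curveball equal to that from Fastball:
  the pitcher's payoff to Curveball: q·3 + (1−q)·(-4) = 7q - 4
  the pitcher's payoff to Fastball: q·1 + (1−q)·3 = -2q + 3
  7q - 4 = -2q + 3  ⇒  9q = 7  ⇒  q = 7/9.
The value is the pitcher's expected payoff against this mix (using Curveball): (7/9)·3 + (2/9)·(-4) = 13/9.

v = 13/9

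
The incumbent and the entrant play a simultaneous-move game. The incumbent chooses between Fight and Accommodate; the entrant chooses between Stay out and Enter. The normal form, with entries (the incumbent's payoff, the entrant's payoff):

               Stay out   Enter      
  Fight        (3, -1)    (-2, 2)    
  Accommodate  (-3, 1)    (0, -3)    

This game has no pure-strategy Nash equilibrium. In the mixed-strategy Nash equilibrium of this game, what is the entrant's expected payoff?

-1/7

In a mixed equilibrium the entrant is indifferent between Stay out and Enter; this condition fixes p.
  the entrant's payoff to Stay out: p·(-1) + (1−p)·1 = -2p + 1
  the entrant's payoff to Enter: p·2 + (1−p)·(-3) = 5p - 3
  -2p + 1 = 5p - 3  ⇒  -7p = -4  ⇒  p = 4/7.
At equilibrium the entrant is indifferent across columns, so the entrant's payoff equals the payoff from Stay out: (4/7)·(-1) + (3/7)·1 = -1/7.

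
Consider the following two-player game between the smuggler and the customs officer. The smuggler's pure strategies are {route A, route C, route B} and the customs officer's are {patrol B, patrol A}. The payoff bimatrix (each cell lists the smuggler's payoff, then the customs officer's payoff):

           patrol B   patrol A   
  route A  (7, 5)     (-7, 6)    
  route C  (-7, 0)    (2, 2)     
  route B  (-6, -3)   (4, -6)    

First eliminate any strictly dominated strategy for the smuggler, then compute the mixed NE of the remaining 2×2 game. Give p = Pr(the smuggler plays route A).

p = 3/4

The smuggler's strategy route C is strictly dominated by route B: -6 > -7 and 4 > 2. Eliminate route C.
In a mixed equilibrium the customs officer is indifferent between patrol B and patrol A; this condition fixes p.
  the customs officer's payoff from patrol B: p·5 + (1−p)·(-3) = 8p - 3
  the customs officer's payoff from patrol A: p·6 + (1−p)·(-6) = 12p - 6
  8p - 3 = 12p - 6  ⇒  -4p = -3  ⇒  p = 3/4.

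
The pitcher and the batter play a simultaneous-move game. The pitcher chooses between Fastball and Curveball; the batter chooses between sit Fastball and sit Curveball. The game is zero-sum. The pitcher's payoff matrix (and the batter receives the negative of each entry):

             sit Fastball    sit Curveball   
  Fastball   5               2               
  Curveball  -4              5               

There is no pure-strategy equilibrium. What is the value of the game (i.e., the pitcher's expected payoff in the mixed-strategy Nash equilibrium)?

For the pitcher to be willing to mix, the pitcher must be indifferent between Fastball and Curveball, which pins down the batter's mix.
  the pitcher's expected payoff from Fastball: q·5 + (1−q)·2 = 3q + 2
  the pitcher's expected payoff from Curveball: q·(-4) + (1−q)·5 = -9q + 5
  3q + 2 = -9q + 5  ⇒  12q = 3  ⇒  q = 1/4.
The value is the pitcher's expected payoff against this mix (using Fastball): (1/4)·5 + (3/4)·2 = 11/4.

v = 11/4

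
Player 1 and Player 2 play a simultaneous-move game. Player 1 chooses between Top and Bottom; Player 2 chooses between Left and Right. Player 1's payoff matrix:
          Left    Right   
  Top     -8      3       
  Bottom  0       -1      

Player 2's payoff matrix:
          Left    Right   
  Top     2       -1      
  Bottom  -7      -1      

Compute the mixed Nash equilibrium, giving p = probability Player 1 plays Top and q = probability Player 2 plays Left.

p = 2/3, q = 1/3

Set Player 2's expected payoff from Left equal to that from Right:
  Player 2's payoff to Left: p·2 + (1−p)·(-7) = 9p - 7
  Player 2's payoff to Right: p·(-1) + (1−p)·(-1) = -1
  9p - 7 = -1  ⇒  9p = 6  ⇒  p = 2/3.
For Player 1 to be willing to mix, Player 1 must be indifferent between Top and Bottom, which pins down Player 2's mix.
  Player 1's payoff from Top: q·(-8) + (1−q)·3 = -11q + 3
  Player 1's payoff from Bottom: q·0 + (1−q)·(-1) = q - 1
  -11q + 3 = q - 1  ⇒  -12q = -4  ⇒  q = 1/3.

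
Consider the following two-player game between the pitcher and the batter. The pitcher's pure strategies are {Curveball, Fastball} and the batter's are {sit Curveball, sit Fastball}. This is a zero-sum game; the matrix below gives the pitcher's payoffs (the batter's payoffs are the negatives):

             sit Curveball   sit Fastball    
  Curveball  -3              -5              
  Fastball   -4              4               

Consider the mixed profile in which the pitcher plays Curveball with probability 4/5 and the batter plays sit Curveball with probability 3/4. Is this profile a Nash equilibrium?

No

Given the batter's mix q = 3/4, the pitcher's payoff from Curveball is -7/2 but from Fastball is -2. The pitcher strictly prefers Fastball, so the pitcher would not mix.
So the proposed profile is not a Nash equilibrium.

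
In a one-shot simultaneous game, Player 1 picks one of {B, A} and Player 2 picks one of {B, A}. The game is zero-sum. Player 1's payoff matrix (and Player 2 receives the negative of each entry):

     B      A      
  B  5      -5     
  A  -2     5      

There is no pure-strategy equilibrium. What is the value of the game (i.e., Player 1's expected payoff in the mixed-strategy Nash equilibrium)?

v = 15/17

Player 1's indifference between B and A determines Player 2's mixing probability q:
  Player 1's payoff to B: q·5 + (1−q)·(-5) = 10q - 5
  Player 1's payoff to A: q·(-2) + (1−q)·5 = -7q + 5
  10q - 5 = -7q + 5  ⇒  17q = 10  ⇒  q = 10/17.
The value is Player 1's expected payoff against this mix (using B): (10/17)·5 + (7/17)·(-5) = 15/17.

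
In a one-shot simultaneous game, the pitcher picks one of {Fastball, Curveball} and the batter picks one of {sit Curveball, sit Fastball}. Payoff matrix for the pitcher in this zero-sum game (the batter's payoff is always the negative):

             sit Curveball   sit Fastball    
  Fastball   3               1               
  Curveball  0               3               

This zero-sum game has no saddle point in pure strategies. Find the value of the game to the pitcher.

v = 9/5

The pitcher's indifference between Fastball and Curveball determines the batter's mixing probability q:
  the pitcher's expected payoff from Fastball: q·3 + (1−q)·1 = 2q + 1
  the pitcher's expected payoff from Curveball: q·0 + (1−q)·3 = -3q + 3
  2q + 1 = -3q + 3  ⇒  5q = 2  ⇒  q = 2/5.
The value is the pitcher's expected payoff against this mix (using Fastball): (2/5)·3 + (3/5)·1 = 9/5.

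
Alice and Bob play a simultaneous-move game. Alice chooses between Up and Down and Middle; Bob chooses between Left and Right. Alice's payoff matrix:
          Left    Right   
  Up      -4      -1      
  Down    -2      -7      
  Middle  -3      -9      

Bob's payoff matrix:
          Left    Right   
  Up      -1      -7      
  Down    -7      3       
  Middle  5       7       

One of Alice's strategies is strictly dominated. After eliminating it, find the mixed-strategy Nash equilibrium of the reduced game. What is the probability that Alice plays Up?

Alice's strategy Middle is strictly dominated by Down: -2 > -3 and -7 > -9. Eliminate Middle.
Alice's mix must leave Bob indifferent between Left and Right.
  Bob's payoff from Left: p·(-1) + (1−p)·(-7) = 6p - 7
  Bob's payoff from Right: p·(-7) + (1−p)·3 = -10p + 3
  6p - 7 = -10p + 3  ⇒  16p = 10  ⇒  p = 5/8.

p = 5/8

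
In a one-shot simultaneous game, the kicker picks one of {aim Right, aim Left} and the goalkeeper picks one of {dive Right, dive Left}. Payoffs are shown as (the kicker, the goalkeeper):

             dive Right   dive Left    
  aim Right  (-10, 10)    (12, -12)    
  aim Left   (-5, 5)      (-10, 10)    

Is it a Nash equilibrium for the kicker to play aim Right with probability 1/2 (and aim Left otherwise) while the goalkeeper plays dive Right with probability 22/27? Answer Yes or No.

No

Given the kicker's mix p = 1/2, the goalkeeper's payoff from dive Right is 15/2 but from dive Left is -1. The goalkeeper strictly prefers dive Right, so the goalkeeper would not mix.
So the proposed profile is not a Nash equilibrium.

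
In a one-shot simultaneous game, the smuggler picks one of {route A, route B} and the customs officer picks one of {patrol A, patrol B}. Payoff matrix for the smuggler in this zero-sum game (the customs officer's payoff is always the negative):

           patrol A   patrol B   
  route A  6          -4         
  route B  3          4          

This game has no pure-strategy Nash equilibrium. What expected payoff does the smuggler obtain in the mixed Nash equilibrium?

In a mixed equilibrium the smuggler is indifferent between route A and route B; this condition fixes q.
  the smuggler's payoff to route A: q·6 + (1−q)·(-4) = 10q - 4
  the smuggler's payoff to route B: q·3 + (1−q)·4 = -q + 4
  10q - 4 = -q + 4  ⇒  11q = 8  ⇒  q = 8/11.
At equilibrium the smuggler is indifferent across rows, so the smuggler's payoff equals the payoff from route A: (8/11)·6 + (3/11)·(-4) = 36/11.

36/11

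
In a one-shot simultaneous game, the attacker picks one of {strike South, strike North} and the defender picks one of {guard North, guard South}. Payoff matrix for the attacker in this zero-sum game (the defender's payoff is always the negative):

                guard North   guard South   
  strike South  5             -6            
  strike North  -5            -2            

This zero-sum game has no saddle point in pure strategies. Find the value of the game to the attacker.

v = -20/7

Set the attacker's expected payoff from strike South equal to that from strike North:
  the attacker's expected payoff from strike South: q·5 + (1−q)·(-6) = 11q - 6
  the attacker's expected payoff from strike North: q·(-5) + (1−q)·(-2) = -3q - 2
  11q - 6 = -3q - 2  ⇒  14q = 4  ⇒  q = 2/7.
The value is the attacker's expected payoff against this mix (using strike South): (2/7)·5 + (5/7)·(-6) = -20/7.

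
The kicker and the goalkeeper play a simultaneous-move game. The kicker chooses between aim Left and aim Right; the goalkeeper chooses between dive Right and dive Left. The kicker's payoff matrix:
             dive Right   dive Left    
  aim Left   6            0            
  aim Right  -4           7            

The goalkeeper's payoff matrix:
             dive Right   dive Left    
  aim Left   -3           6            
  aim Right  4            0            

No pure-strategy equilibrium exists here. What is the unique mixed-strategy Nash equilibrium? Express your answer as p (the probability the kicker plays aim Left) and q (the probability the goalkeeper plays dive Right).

The kicker's mix must leave the goalkeeper indifferent between dive Right and dive Left.
  the goalkeeper's payoff from dive Right: p·(-3) + (1−p)·4 = -7p + 4
  the goalkeeper's payoff from dive Left: p·6 + (1−p)·0 = 6p
  -7p + 4 = 6p  ⇒  -13p = -4  ⇒  p = 4/13.
The goalkeeper's mix must leave the kicker indifferent between aim Left and aim Right.
  the kicker's expected payoff from aim Left: q·6 + (1−q)·0 = 6q
  the kicker's expected payoff from aim Right: q·(-4) + (1−q)·7 = -11q + 7
  6q = -11q + 7  ⇒  17q = 7  ⇒  q = 7/17.

p = 4/13, q = 7/17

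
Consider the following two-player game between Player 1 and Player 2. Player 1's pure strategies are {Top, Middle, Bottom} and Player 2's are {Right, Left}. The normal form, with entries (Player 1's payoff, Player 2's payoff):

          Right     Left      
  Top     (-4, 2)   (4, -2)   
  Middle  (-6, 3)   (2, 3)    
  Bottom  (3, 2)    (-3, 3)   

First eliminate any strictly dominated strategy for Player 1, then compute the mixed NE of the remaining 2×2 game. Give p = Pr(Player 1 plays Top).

p = 1/5

Player 1's strategy Middle is strictly dominated by Top: -4 > -6 and 4 > 2. Eliminate Middle.
Player 2's indifference between Right and Left determines Player 1's mixing probability p:
  Player 2's payoff to Right: p·2 + (1−p)·2 = 2
  Player 2's payoff to Left: p·(-2) + (1−p)·3 = -5p + 3
  2 = -5p + 3  ⇒  5p = 1  ⇒  p = 1/5.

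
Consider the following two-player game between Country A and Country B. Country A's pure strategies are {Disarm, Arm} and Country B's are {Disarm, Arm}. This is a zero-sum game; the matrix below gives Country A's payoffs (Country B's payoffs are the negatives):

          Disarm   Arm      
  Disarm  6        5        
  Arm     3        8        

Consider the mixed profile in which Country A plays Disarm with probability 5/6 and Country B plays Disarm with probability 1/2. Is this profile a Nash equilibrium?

Yes

Check Country B's indifference given Country A's mix p = 5/6:
  payoff from Disarm = -11/2; payoff from Arm = -11/2 — equal.
Check Country A's indifference given Country B's mix q = 1/2:
  payoff from Disarm = 11/2; payoff from Arm = 11/2 — equal.
Both players are indifferent, so neither can profitably deviate.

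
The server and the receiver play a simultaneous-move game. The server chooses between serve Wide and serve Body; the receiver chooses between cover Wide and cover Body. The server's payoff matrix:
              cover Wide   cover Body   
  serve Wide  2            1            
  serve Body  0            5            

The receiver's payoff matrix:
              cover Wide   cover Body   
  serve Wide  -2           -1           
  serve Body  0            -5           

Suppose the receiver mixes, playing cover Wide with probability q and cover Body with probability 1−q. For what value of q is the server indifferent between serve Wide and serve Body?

q = 2/3

The server's indifference between serve Wide and serve Body determines the receiver's mixing probability q:
  the server's expected payoff from serve Wide: q·2 + (1−q)·1 = q + 1
  the server's expected payoff from serve Body: q·0 + (1−q)·5 = -5q + 5
  q + 1 = -5q + 5  ⇒  6q = 4  ⇒  q = 2/3.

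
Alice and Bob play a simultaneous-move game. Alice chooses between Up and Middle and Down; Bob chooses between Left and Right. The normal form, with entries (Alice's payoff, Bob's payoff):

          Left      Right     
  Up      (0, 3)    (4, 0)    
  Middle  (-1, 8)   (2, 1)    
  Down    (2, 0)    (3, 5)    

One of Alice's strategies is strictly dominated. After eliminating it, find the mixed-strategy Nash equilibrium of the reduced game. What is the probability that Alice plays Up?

Alice's strategy Middle is strictly dominated by Up: 0 > -1 and 4 > 2. Eliminate Middle.
For Bob to be willing to mix, Bob must be indifferent between Left and Right, which pins down Alice's mix.
  Bob's payoff to Left: p·3 + (1−p)·0 = 3p
  Bob's payoff to Right: p·0 + (1−p)·5 = -5p + 5
  3p = -5p + 5  ⇒  8p = 5  ⇒  p = 5/8.

p = 5/8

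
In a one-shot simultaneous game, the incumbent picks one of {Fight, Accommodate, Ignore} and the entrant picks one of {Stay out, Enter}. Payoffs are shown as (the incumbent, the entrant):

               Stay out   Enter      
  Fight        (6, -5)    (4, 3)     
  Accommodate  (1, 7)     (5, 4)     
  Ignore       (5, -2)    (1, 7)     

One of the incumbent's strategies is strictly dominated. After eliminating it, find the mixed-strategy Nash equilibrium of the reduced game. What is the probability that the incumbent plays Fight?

The incumbent's strategy Ignore is strictly dominated by Fight: 6 > 5 and 4 > 1. Eliminate Ignore.
In a mixed equilibrium the entrant is indifferent between Stay out and Enter; this condition fixes p.
  the entrant's payoff from Stay out: p·(-5) + (1−p)·7 = -12p + 7
  the entrant's payoff from Enter: p·3 + (1−p)·4 = -p + 4
  -12p + 7 = -p + 4  ⇒  -11p = -3  ⇒  p = 3/11.

p = 3/11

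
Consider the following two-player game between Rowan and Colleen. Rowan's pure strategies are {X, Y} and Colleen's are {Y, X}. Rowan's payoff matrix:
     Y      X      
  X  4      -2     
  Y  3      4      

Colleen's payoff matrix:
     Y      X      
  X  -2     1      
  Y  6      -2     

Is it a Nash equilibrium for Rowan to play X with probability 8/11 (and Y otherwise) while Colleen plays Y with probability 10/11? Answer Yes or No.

Given Colleen's mix q = 10/11, Rowan's payoff from X is 38/11 but from Y is 34/11. Rowan strictly prefers X, so Rowan would not mix.
So the proposed profile is not a Nash equilibrium.

No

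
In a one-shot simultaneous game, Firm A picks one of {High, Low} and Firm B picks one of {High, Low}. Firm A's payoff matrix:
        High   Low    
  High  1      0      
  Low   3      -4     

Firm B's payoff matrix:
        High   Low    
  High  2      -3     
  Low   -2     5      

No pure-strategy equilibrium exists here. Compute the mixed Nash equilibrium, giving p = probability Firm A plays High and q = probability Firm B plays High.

Firm A's mix must leave Firm B indifferent between High and Low.
  Firm B's expected payoff from High: p·2 + (1−p)·(-2) = 4p - 2
  Firm B's expected payoff from Low: p·(-3) + (1−p)·5 = -8p + 5
  4p - 2 = -8p + 5  ⇒  12p = 7  ⇒  p = 7/12.
Firm B's mix must leave Firm A indifferent between High and Low.
  Firm A's payoff to High: q·1 + (1−q)·0 = q
  Firm A's payoff to Low: q·3 + (1−q)·(-4) = 7q - 4
  q = 7q - 4  ⇒  -6q = -4  ⇒  q = 2/3.

p = 7/12, q = 2/3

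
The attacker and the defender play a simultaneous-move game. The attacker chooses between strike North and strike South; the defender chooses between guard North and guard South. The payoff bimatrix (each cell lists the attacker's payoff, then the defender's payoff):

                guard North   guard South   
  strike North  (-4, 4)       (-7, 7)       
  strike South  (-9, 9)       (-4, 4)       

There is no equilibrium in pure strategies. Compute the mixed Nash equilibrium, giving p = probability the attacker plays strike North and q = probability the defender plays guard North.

The attacker's mix must leave the defender indifferent between guard North and guard South.
  the defender's payoff from guard North: p·4 + (1−p)·9 = -5p + 9
  the defender's payoff from guard South: p·7 + (1−p)·4 = 3p + 4
  -5p + 9 = 3p + 4  ⇒  -8p = -5  ⇒  p = 5/8.
The defender's mix must leave the attacker indifferent between strike North and strike South.
  the attacker's expected payoff from strike North: q·(-4) + (1−q)·(-7) = 3q - 7
  the attacker's expected payoff from strike South: q·(-9) + (1−q)·(-4) = -5q - 4
  3q - 7 = -5q - 4  ⇒  8q = 3  ⇒  q = 3/8.

p = 5/8, q = 3/8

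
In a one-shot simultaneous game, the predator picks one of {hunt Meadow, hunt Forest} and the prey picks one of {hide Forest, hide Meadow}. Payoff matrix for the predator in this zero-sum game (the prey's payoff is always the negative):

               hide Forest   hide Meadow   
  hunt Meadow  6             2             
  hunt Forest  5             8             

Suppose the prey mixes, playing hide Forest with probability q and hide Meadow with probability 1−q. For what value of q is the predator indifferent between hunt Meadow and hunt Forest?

q = 6/7

The prey's mix must leave the predator indifferent between hunt Meadow and hunt Forest.
  the predator's payoff from hunt Meadow: q·6 + (1−q)·2 = 4q + 2
  the predator's payoff from hunt Forest: q·5 + (1−q)·8 = -3q + 8
  4q + 2 = -3q + 8  ⇒  7q = 6  ⇒  q = 6/7.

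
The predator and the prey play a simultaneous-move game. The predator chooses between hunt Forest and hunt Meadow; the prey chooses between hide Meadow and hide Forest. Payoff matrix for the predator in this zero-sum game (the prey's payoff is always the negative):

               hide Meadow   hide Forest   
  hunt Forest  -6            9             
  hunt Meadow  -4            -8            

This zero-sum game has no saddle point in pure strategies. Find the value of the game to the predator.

v = -84/19

The predator's indifference between hunt Forest and hunt Meadow determines the prey's mixing probability q:
  the predator's payoff to hunt Forest: q·(-6) + (1−q)·9 = -15q + 9
  the predator's payoff to hunt Meadow: q·(-4) + (1−q)·(-8) = 4q - 8
  -15q + 9 = 4q - 8  ⇒  -19q = -17  ⇒  q = 17/19.
The value is the predator's expected payoff against this mix (using hunt Forest): (17/19)·(-6) + (2/19)·9 = -84/19.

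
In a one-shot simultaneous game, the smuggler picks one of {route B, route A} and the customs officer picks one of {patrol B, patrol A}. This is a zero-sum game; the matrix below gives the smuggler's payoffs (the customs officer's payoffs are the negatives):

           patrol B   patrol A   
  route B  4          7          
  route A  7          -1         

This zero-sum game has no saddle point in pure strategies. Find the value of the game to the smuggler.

v = 53/11

For the smuggler to be willing to mix, the smuggler must be indifferent between route B and route A, which pins down the customs officer's mix.
  the smuggler's payoff to route B: q·4 + (1−q)·7 = -3q + 7
  the smuggler's payoff to route A: q·7 + (1−q)·(-1) = 8q - 1
  -3q + 7 = 8q - 1  ⇒  -11q = -8  ⇒  q = 8/11.
The value is the smuggler's expected payoff against this mix (using route B): (8/11)·4 + (3/11)·7 = 53/11.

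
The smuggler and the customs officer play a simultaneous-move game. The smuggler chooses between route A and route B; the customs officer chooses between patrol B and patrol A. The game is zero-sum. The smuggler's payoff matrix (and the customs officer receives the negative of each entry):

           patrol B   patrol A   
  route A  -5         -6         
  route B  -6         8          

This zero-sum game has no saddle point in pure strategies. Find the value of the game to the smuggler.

Set the smuggler's expected payoff from route A equal to that from route B:
  the smuggler's payoff from route A: q·(-5) + (1−q)·(-6) = q - 6
  the smuggler's payoff from route B: q·(-6) + (1−q)·8 = -14q + 8
  q - 6 = -14q + 8  ⇒  15q = 14  ⇒  q = 14/15.
The value is the smuggler's expected payoff against this mix (using route A): (14/15)·(-5) + (1/15)·(-6) = -76/15.

v = -76/15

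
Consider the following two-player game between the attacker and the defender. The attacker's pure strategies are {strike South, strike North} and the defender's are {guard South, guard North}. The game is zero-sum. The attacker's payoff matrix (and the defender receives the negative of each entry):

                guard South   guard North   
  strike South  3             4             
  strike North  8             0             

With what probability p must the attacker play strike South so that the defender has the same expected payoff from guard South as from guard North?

p = 8/9

In a mixed equilibrium the defender is indifferent between guard South and guard North; this condition fixes p.
  the defender's payoff to guard South: p·(-3) + (1−p)·(-8) = 5p - 8
  the defender's payoff to guard North: p·(-4) + (1−p)·0 = -4p
  5p - 8 = -4p  ⇒  9p = 8  ⇒  p = 8/9.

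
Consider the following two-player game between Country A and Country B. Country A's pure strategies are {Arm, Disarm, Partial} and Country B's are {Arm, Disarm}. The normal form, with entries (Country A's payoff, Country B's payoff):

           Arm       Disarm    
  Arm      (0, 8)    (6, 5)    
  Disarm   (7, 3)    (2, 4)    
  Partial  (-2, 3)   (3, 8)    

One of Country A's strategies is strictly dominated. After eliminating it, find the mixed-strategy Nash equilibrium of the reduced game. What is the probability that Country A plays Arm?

p = 1/4

Country A's strategy Partial is strictly dominated by Arm: 0 > -2 and 6 > 3. Eliminate Partial.
In a mixed equilibrium Country B is indifferent between Arm and Disarm; this condition fixes p.
  Country B's expected payoff from Arm: p·8 + (1−p)·3 = 5p + 3
  Country B's expected payoff from Disarm: p·5 + (1−p)·4 = p + 4
  5p + 3 = p + 4  ⇒  4p = 1  ⇒  p = 1/4.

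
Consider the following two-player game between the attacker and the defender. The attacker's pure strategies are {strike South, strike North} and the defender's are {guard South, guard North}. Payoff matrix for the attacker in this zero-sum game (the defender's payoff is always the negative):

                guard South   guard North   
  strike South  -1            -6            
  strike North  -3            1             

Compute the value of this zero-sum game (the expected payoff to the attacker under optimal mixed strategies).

The attacker's indifference between strike South and strike North determines the defender's mixing probability q:
  the attacker's payoff to strike South: q·(-1) + (1−q)·(-6) = 5q - 6
  the attacker's payoff to strike North: q·(-3) + (1−q)·1 = -4q + 1
  5q - 6 = -4q + 1  ⇒  9q = 7  ⇒  q = 7/9.
The value is the attacker's expected payoff against this mix (using strike South): (7/9)·(-1) + (2/9)·(-6) = -19/9.

v = -19/9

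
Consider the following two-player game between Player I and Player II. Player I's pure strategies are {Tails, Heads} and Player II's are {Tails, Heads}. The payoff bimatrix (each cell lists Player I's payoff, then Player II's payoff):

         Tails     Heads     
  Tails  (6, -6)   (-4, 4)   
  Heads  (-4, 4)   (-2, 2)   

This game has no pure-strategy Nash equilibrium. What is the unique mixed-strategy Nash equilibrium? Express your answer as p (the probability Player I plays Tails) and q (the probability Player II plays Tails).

p = 1/6, q = 1/6

Player II's indifference between Tails and Heads determines Player I's mixing probability p:
  Player II's expected payoff from Tails: p·(-6) + (1−p)·4 = -10p + 4
  Player II's expected payoff from Heads: p·4 + (1−p)·2 = 2p + 2
  -10p + 4 = 2p + 2  ⇒  -12p = -2  ⇒  p = 1/6.
In a mixed equilibrium Player I is indifferent between Tails and Heads; this condition fixes q.
  Player I's payoff to Tails: q·6 + (1−q)·(-4) = 10q - 4
  Player I's payoff to Heads: q·(-4) + (1−q)·(-2) = -2q - 2
  10q - 4 = -2q - 2  ⇒  12q = 2  ⇒  q = 1/6.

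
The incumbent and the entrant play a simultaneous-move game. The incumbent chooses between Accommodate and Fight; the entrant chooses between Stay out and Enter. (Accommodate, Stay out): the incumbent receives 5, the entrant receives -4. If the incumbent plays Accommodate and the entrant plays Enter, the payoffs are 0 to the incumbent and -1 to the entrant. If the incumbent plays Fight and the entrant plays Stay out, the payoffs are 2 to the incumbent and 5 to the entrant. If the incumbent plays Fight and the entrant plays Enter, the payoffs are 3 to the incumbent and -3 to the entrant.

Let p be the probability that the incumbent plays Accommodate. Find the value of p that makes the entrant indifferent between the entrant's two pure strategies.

In a mixed equilibrium the entrant is indifferent between Stay out and Enter; this condition fixes p.
  the entrant's payoff from Stay out: p·(-4) + (1−p)·5 = -9p + 5
  the entrant's payoff from Enter: p·(-1) + (1−p)·(-3) = 2p - 3
  -9p + 5 = 2p - 3  ⇒  -11p = -8  ⇒  p = 8/11.

p = 8/11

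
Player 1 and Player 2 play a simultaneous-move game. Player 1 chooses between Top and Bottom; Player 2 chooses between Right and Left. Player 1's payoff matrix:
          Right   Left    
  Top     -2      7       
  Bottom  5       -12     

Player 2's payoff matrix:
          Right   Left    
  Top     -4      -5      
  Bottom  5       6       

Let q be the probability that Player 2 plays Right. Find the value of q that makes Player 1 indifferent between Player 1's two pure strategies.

q = 19/26

For Player 1 to be willing to mix, Player 1 must be indifferent between Top and Bottom, which pins down Player 2's mix.
  Player 1's payoff from Top: q·(-2) + (1−q)·7 = -9q + 7
  Player 1's payoff from Bottom: q·5 + (1−q)·(-12) = 17q - 12
  -9q + 7 = 17q - 12  ⇒  -26q = -19  ⇒  q = 19/26.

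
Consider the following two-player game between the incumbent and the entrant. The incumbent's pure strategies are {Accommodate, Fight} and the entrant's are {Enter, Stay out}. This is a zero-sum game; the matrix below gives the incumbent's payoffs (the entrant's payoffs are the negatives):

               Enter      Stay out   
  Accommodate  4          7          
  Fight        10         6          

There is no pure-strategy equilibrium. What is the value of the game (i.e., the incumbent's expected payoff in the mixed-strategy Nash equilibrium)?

v = 46/7

For the incumbent to be willing to mix, the incumbent must be indifferent between Accommodate and Fight, which pins down the entrant's mix.
  the incumbent's payoff from Accommodate: q·4 + (1−q)·7 = -3q + 7
  the incumbent's payoff from Fight: q·10 + (1−q)·6 = 4q + 6
  -3q + 7 = 4q + 6  ⇒  -7q = -1  ⇒  q = 1/7.
The value is the incumbent's expected payoff against this mix (using Accommodate): (1/7)·4 + (6/7)·7 = 46/7.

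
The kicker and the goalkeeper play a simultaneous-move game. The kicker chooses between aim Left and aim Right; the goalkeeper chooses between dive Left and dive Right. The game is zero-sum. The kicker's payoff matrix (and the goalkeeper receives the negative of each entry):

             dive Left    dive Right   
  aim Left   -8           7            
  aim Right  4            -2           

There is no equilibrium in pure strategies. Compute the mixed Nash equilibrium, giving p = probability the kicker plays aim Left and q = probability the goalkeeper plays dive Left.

p = 2/7, q = 3/7

Set the goalkeeper's expected payoff from dive Left equal to that from dive Right:
  the goalkeeper's payoff to dive Left: p·8 + (1−p)·(-4) = 12p - 4
  the goalkeeper's payoff to dive Right: p·(-7) + (1−p)·2 = -9p + 2
  12p - 4 = -9p + 2  ⇒  21p = 6  ⇒  p = 2/7.
For the kicker to be willing to mix, the kicker must be indifferent between aim Left and aim Right, which pins down the goalkeeper's mix.
  the kicker's payoff to aim Left: q·(-8) + (1−q)·7 = -15q + 7
  the kicker's payoff to aim Right: q·4 + (1−q)·(-2) = 6q - 2
  -15q + 7 = 6q - 2  ⇒  -21q = -9  ⇒  q = 3/7.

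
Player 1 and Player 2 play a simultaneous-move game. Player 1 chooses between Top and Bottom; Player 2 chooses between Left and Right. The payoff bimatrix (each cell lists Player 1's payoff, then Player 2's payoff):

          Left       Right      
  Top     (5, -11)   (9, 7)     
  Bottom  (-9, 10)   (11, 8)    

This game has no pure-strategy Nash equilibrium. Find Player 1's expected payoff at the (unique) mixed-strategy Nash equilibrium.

17/2

In a mixed equilibrium Player 1 is indifferent between Top and Bottom; this condition fixes q.
  Player 1's payoff from Top: q·5 + (1−q)·9 = -4q + 9
  Player 1's payoff from Bottom: q·(-9) + (1−q)·11 = -20q + 11
  -4q + 9 = -20q + 11  ⇒  16q = 2  ⇒  q = 1/8.
At equilibrium Player 1 is indifferent across rows, so Player 1's payoff equals the payoff from Top: (1/8)·5 + (7/8)·9 = 17/2.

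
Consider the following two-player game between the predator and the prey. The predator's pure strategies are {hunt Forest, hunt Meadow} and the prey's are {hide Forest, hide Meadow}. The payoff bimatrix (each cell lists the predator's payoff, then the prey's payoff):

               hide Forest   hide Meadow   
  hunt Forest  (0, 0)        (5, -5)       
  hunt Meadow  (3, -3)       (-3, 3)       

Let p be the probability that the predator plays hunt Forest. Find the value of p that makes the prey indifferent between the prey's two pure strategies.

p = 6/11

Set the prey's expected payoff from hide Forest equal to that from hide Meadow:
  the prey's payoff from hide Forest: p·0 + (1−p)·(-3) = 3p - 3
  the prey's payoff from hide Meadow: p·(-5) + (1−p)·3 = -8p + 3
  3p - 3 = -8p + 3  ⇒  11p = 6  ⇒  p = 6/11.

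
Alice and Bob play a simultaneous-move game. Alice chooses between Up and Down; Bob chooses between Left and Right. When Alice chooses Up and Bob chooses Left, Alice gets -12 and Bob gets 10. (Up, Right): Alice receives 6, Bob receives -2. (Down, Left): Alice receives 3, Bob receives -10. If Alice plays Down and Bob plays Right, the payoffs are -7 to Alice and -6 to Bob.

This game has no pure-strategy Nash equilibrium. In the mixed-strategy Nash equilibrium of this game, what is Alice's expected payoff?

Set Alice's expected payoff from Up equal to that from Down:
  Alice's payoff from Up: q·(-12) + (1−q)·6 = -18q + 6
  Alice's payoff from Down: q·3 + (1−q)·(-7) = 10q - 7
  -18q + 6 = 10q - 7  ⇒  -28q = -13  ⇒  q = 13/28.
At equilibrium Alice is indifferent across rows, so Alice's payoff equals the payoff from Up: (13/28)·(-12) + (15/28)·6 = -33/14.

-33/14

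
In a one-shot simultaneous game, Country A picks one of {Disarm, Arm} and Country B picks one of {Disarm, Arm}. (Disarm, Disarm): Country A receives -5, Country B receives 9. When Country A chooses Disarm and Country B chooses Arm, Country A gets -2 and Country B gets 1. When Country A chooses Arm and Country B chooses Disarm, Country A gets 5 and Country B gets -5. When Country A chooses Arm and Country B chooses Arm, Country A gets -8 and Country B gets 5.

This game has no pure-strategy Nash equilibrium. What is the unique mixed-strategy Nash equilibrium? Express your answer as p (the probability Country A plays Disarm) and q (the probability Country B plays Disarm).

p = 5/9, q = 3/8

Country B's indifference between Disarm and Arm determines Country A's mixing probability p:
  Country B's payoff to Disarm: p·9 + (1−p)·(-5) = 14p - 5
  Country B's payoff to Arm: p·1 + (1−p)·5 = -4p + 5
  14p - 5 = -4p + 5  ⇒  18p = 10  ⇒  p = 5/9.
For Country A to be willing to mix, Country A must be indifferent between Disarm and Arm, which pins down Country B's mix.
  Country A's expected payoff from Disarm: q·(-5) + (1−q)·(-2) = -3q - 2
  Country A's expected payoff from Arm: q·5 + (1−q)·(-8) = 13q - 8
  -3q - 2 = 13q - 8  ⇒  -16q = -6  ⇒  q = 3/8.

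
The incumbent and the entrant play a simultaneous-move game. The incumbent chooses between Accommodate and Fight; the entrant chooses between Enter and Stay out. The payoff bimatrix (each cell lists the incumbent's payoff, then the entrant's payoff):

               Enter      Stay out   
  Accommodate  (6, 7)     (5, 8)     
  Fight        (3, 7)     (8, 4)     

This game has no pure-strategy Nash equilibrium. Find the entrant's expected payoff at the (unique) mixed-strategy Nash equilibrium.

7

The entrant's indifference between Enter and Stay out determines the incumbent's mixing probability p:
  the entrant's payoff to Enter: p·7 + (1−p)·7 = 7
  the entrant's payoff to Stay out: p·8 + (1−p)·4 = 4p + 4
  7 = 4p + 4  ⇒  -4p = -3  ⇒  p = 3/4.
At equilibrium the entrant is indifferent across columns, so the entrant's payoff equals the payoff from Enter: (3/4)·7 + (1/4)·7 = 7.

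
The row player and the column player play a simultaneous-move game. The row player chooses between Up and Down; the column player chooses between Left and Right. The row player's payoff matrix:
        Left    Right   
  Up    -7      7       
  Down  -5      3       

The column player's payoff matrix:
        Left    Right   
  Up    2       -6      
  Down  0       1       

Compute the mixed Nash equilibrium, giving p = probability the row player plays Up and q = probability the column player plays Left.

p = 1/9, q = 2/3

For the column player to be willing to mix, the column player must be indifferent between Left and Right, which pins down the row player's mix.
  the column player's payoff to Left: p·2 + (1−p)·0 = 2p
  the column player's payoff to Right: p·(-6) + (1−p)·1 = -7p + 1
  2p = -7p + 1  ⇒  9p = 1  ⇒  p = 1/9.
Set the row player's expected payoff from Up equal to that from Down:
  the row player's expected payoff from Up: q·(-7) + (1−q)·7 = -14q + 7
  the row player's expected payoff from Down: q·(-5) + (1−q)·3 = -8q + 3
  -14q + 7 = -8q + 3  ⇒  -6q = -4  ⇒  q = 2/3.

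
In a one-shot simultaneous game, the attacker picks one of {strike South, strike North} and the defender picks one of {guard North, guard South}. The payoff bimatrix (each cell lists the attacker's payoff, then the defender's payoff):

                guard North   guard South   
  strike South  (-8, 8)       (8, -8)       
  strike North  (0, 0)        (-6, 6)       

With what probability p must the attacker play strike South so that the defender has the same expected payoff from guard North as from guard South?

For the defender to be willing to mix, the defender must be indifferent between guard North and guard South, which pins down the attacker's mix.
  the defender's payoff to guard North: p·8 + (1−p)·0 = 8p
  the defender's payoff to guard South: p·(-8) + (1−p)·6 = -14p + 6
  8p = -14p + 6  ⇒  22p = 6  ⇒  p = 3/11.

p = 3/11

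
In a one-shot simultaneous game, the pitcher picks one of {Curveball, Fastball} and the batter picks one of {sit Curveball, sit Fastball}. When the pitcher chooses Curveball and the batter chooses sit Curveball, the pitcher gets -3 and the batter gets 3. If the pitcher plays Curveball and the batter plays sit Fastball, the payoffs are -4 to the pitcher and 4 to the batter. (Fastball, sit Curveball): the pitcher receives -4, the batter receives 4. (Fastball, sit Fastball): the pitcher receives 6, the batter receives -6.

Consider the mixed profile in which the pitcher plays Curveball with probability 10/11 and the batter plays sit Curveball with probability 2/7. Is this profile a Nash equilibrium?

Given the batter's mix q = 2/7, the pitcher's payoff from Curveball is -26/7 but from Fastball is 22/7. The pitcher strictly prefers Fastball, so the pitcher would not mix.
So the proposed profile is not a Nash equilibrium.

No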